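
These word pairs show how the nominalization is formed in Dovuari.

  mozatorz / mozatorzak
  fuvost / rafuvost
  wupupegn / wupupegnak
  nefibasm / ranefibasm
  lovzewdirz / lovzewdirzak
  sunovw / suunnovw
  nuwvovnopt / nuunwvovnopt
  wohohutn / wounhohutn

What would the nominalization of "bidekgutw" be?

biundekgutw

fuvost and nuwvovnopt both end in -t yet inflect differently (rafuvost, nuunwvovnopt), so the final letter is not what conditions the rule; the second-to-last letter is.
"bidekgutw" has second-to-last letter 't'. The one such stem in the data (wohohutn → wounhohutn) inserts -un- after the first vowel (as do sunovw, nuwvovnopt), so the same rule applies.
The other patterns: stems whose second-to-last letter is 's' add the prefix ra-; stems whose second-to-last letter is 'g' or 'r' add -ak.
So bidekgutw → biundekgutw.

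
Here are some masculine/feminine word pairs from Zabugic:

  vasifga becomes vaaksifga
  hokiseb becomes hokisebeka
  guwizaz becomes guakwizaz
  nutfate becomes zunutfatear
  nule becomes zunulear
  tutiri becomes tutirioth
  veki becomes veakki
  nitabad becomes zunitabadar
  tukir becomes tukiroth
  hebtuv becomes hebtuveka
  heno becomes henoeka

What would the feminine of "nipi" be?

zunipiar

tutiri and veki both end in -i yet inflect differently (tutirioth, veakki), so the final letter is not what conditions the rule; the first letter is.
"nipi" begins with n-. The stems beginning with n- (nitabad → zunitabadar, nutfate → zunutfatear, nule → zunulear) add zu- … -ar around the stem.
The other patterns: stems beginning with t- add -oth; stems beginning with h- add -eka; stems beginning with g- or v- insert -ak- after the first vowel.
So nipi → zunipiar.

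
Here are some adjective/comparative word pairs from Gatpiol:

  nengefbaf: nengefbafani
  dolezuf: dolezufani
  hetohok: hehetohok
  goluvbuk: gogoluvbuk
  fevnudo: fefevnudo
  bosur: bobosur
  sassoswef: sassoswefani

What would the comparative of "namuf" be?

namufani

dolezuf and bosur both have last vowel 'u' yet inflect differently (dolezufani, bobosur), so the last vowel is not what conditions the rule; the final letter is.
"namuf" ends in -f. The stems ending in -f (nengefbaf → nengefbafani, dolezuf → dolezufani, sassoswef → sassoswefani) add -ani.
The other pattern: stems ending in -k, -o or -r repeat the first consonant+vowel as a prefix.
So namuf → namufani.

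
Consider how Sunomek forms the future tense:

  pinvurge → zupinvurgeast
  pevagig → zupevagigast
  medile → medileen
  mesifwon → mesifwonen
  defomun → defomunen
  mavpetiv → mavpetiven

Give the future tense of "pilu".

zupiluast

pinvurge and medile both end in -e yet inflect differently (zupinvurgeast, medileen), so the final letter is not what conditions the rule; the first letter is.
"pilu" begins with p-. The stems beginning with p- (pinvurge → zupinvurgeast, pevagig → zupevagigast) add zu- … -ast around the stem.
The other pattern: stems beginning with d- or m- add -en.
So pilu → zupiluast.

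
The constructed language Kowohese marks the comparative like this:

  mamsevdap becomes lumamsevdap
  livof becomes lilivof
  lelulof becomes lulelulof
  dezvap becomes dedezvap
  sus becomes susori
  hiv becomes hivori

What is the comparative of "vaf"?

"vaf" has 1 vowel. The stems with 1 vowel (hiv → hivori, sus → susori) add -ori.
The other patterns: stems with 2 vowels repeat the first consonant+vowel as a prefix; stems with 3 vowels add the prefix lu-.
So vaf → vafori.

vafori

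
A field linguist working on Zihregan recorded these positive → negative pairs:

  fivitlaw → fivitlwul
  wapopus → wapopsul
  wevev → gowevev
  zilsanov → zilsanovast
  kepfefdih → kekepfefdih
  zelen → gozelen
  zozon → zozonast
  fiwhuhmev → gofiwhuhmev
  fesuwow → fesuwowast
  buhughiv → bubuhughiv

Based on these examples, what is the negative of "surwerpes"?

gosurwerpes

zozon and zelen both end in -n yet inflect differently (zozonast, gozelen), so the final letter is not what conditions the rule; the last vowel is.
"surwerpes" has last vowel 'e'. The stems whose last vowel is 'e' (zelen → gozelen, wevev → gowevev, fiwhuhmev → gofiwhuhmev) add the prefix go-.
The other patterns: stems whose last vowel is 'o' add -ast; stems whose last vowel is 'i' repeat the first consonant+vowel as a prefix; stems whose last vowel is 'a' or 'u' delete the last vowel and add -ul.
So surwerpes → gosurwerpes.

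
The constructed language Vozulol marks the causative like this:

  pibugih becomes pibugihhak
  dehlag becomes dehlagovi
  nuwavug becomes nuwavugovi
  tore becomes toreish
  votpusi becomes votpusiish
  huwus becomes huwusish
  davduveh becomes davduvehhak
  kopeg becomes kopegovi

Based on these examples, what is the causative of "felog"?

felogovi

"felog" ends in -g. The stems ending in -g (kopeg → kopegovi, nuwavug → nuwavugovi, dehlag → dehlagovi) add -ovi.
The other patterns: stems ending in -h double the final consonant and add -ak; stems ending in -e, -i or -s add -ish.
So felog → felogovi.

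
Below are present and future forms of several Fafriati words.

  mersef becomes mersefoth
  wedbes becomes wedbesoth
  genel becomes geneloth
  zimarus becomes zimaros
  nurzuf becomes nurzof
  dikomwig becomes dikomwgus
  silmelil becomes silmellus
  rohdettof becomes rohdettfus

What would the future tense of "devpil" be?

devplus

wedbes and zimarus both end in -s yet inflect differently (wedbesoth, zimaros), so the final letter is not what conditions the rule; the last vowel is.
"devpil" has last vowel 'i'. The stems whose last vowel is 'i' (dikomwig → dikomwgus, silmelil → silmellus) delete the last vowel and add -us.
So devpil → devplus.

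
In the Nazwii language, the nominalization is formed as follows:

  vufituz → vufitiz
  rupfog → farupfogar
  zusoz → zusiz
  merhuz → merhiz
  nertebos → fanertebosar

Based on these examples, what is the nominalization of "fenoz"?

"fenoz" ends in -z. The stems ending in -z (vufituz → vufitiz, merhuz → merhiz, zusoz → zusiz) change the last vowel to 'i'.
The other pattern: stems ending in -g or -s add fa- … -ar around the stem.
So fenoz → feniz.

feniz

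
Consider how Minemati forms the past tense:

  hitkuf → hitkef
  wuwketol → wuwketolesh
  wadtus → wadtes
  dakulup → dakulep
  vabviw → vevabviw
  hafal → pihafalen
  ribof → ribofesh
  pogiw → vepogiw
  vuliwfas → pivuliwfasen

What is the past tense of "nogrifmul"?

nogrifmel

wadtus and vuliwfas both end in -s yet inflect differently (wadtes, pivuliwfasen), so the final letter is not what conditions the rule; the last vowel is.
"nogrifmul" has last vowel 'u'. The stems whose last vowel is 'u' (hitkuf → hitkef, dakulup → dakulep, wadtus → wadtes) change the last vowel to 'e'.
So nogrifmul → nogrifmel.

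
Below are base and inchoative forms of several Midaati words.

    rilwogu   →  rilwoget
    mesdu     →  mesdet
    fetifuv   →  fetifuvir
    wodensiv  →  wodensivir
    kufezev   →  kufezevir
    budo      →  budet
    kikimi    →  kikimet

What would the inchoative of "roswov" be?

roswovir

fetifuv and rilwogu both have last vowel 'u' yet inflect differently (fetifuvir, rilwoget), so the last vowel is not what conditions the rule; whether the stem ends in a vowel or a consonant is.
"roswov" ends in a consonant. The stems ending in a consonant (wodensiv → wodensivir, kufezev → kufezevir, fetifuv → fetifuvir) add -ir.
So roswov → roswovir.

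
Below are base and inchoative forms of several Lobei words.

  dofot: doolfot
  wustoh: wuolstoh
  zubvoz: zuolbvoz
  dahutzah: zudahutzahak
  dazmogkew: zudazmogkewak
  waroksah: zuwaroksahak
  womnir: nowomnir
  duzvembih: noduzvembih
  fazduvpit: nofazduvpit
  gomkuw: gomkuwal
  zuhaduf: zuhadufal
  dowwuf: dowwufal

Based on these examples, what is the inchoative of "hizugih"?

nohizugih

"hizugih" has last vowel 'i'. The stems whose last vowel is 'i' (womnir → nowomnir, duzvembih → noduzvembih, fazduvpit → nofazduvpit) add the prefix no-.
So hizugih → nohizugih.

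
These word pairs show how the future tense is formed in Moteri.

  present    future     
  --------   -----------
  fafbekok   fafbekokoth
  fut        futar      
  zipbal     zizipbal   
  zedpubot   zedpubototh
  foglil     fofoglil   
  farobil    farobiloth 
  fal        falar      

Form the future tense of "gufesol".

"gufesol" has 3 vowels. The stems with 3 vowels (fafbekok → fafbekokoth, zedpubot → zedpubototh, farobil → farobiloth) add -oth.
So gufesol → gufesoloth.

gufesoloth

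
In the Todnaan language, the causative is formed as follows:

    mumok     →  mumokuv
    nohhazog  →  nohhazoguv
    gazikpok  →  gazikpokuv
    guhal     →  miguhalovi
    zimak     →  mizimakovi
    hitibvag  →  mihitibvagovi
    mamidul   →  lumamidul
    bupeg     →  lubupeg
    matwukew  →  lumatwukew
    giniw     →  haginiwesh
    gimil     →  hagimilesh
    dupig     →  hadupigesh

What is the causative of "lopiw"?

mumok and zimak both end in -k yet inflect differently (mumokuv, mizimakovi), so the final letter is not what conditions the rule; the last vowel is.
"lopiw" has last vowel 'i'. The stems whose last vowel is 'i' (giniw → haginiwesh, gimil → hagimilesh, dupig → hadupigesh) add ha- … -esh around the stem.
So lopiw → halopiwesh.

halopiwesh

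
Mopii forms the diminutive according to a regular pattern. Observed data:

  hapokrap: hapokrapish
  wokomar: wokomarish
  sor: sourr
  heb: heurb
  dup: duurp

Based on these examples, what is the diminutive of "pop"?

"pop" has 1 vowel. The stems with 1 vowel (sor → sourr, heb → heurb, dup → duurp) insert -ur- after the first vowel.
The other pattern: stems with 3 vowels add -ish.
So pop → pourp.

pourp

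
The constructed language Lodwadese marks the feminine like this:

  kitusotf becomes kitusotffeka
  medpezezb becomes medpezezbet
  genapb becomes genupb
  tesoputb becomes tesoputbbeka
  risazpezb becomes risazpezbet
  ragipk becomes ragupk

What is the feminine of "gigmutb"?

genapb and medpezezb both end in -b yet inflect differently (genupb, medpezezbet), so the final letter is not what conditions the rule; the second-to-last letter is.
"gigmutb" has second-to-last letter 't'. The stems whose second-to-last letter is 't' (tesoputb → tesoputbbeka, kitusotf → kitusotffeka) double the final consonant and add -eka.
The other patterns: stems whose second-to-last letter is 'p' change the last vowel to 'u'; stems whose second-to-last letter is 'z' add -et.
So gigmutb → gigmutbbeka.

gigmutbbeka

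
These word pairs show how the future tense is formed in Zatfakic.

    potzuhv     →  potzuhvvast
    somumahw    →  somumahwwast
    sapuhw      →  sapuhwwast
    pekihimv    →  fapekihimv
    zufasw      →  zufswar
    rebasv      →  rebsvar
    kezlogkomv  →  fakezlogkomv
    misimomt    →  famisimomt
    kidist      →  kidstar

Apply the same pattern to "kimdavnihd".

kimdavnihddast

"kimdavnihd" has second-to-last letter 'h'. The stems whose second-to-last letter is 'h' (sapuhw → sapuhwwast, somumahw → somumahwwast, potzuhv → potzuhvvast) double the final consonant and add -ast.
The other patterns: stems whose second-to-last letter is 's' delete the last vowel and add -ar; stems whose second-to-last letter is 'm' add the prefix fa-.
So kimdavnihd → kimdavnihddast.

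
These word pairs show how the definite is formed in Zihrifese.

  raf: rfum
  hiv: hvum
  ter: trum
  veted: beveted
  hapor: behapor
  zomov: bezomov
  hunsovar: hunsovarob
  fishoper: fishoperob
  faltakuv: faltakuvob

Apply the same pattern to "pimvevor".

ter and hapor both end in -r yet inflect differently (trum, behapor), so the final letter is not what conditions the rule; the number of vowels is.
"pimvevor" has 3 vowels. The stems with 3 vowels (hunsovar → hunsovarob, fishoper → fishoperob, faltakuv → faltakuvob) add -ob.
The other patterns: stems with 1 vowel delete the last vowel and add -um; stems with 2 vowels add the prefix be-.
So pimvevor → pimvevorob.

pimvevorob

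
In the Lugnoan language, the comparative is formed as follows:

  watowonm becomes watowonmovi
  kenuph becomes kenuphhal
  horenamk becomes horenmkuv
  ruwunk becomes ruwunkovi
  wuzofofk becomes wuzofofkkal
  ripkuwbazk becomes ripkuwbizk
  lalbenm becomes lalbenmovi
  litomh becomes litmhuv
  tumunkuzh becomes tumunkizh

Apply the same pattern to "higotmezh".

horenamk and ruwunk both end in -k yet inflect differently (horenmkuv, ruwunkovi), so the final letter is not what conditions the rule; the second-to-last letter is.
"higotmezh" has second-to-last letter 'z'. The stems whose second-to-last letter is 'z' (tumunkuzh → tumunkizh, ripkuwbazk → ripkuwbizk) change the last vowel to 'i'.
So higotmezh → higotmizh.

higotmizh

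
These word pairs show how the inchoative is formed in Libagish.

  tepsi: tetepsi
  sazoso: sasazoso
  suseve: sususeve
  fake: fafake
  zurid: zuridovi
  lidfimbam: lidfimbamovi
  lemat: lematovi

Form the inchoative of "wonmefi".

wowonmefi

"wonmefi" ends in a vowel. The stems ending in a vowel (tepsi → tetepsi, sazoso → sasazoso, suseve → sususeve) repeat the first consonant+vowel as a prefix.
So wonmefi → wowonmefi.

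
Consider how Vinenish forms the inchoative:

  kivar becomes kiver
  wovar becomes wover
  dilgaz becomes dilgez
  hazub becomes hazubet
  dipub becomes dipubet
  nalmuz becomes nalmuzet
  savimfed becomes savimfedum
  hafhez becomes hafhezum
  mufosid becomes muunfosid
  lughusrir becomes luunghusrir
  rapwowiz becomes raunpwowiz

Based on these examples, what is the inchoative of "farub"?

"farub" has last vowel 'u'. The stems whose last vowel is 'u' (hazub → hazubet, dipub → dipubet, nalmuz → nalmuzet) add -et.
The other patterns: stems whose last vowel is 'a' change the last vowel to 'e'; stems whose last vowel is 'e' add -um; stems whose last vowel is 'i' insert -un- after the first vowel.
So farub → farubet.

farubet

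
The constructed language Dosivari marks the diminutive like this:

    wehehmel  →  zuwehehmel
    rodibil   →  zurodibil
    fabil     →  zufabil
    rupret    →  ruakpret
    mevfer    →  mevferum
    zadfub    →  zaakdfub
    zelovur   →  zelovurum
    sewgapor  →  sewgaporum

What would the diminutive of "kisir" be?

kisirum

wehehmel and mevfer both have last vowel 'e' yet inflect differently (zuwehehmel, mevferum), so the last vowel is not what conditions the rule; the final letter is.
"kisir" ends in -r. The stems ending in -r (zelovur → zelovurum, mevfer → mevferum, sewgapor → sewgaporum) add -um.
The other patterns: stems ending in -l add the prefix zu-; stems ending in -b or -t insert -ak- after the first vowel.
So kisir → kisirum.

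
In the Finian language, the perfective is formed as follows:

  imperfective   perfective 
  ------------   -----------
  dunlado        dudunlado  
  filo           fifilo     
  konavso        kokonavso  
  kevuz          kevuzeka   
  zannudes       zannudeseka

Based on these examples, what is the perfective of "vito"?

konavso and kevuz both begin with k- yet inflect differently (kokonavso, kevuzeka), so the first letter is not what conditions the rule; the final letter is.
"vito" ends in -o. The stems ending in -o (dunlado → dudunlado, filo → fifilo, konavso → kokonavso) repeat the first consonant+vowel as a prefix.
So vito → vivito.

vivito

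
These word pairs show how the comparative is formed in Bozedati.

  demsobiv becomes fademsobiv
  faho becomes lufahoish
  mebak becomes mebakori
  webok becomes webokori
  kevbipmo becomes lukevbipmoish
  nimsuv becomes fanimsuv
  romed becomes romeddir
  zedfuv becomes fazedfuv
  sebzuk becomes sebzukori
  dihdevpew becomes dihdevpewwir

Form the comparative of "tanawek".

webok and faho both have last vowel 'o' yet inflect differently (webokori, lufahoish), so the last vowel is not what conditions the rule; the final letter is.
"tanawek" ends in -k. The stems ending in -k (mebak → mebakori, webok → webokori, sebzuk → sebzukori) add -ori.
The other patterns: stems ending in -o add lu- … -ish around the stem; stems ending in -v add the prefix fa-; stems ending in -d or -w double the final consonant and add -ir.
So tanawek → tanawekori.

tanawekori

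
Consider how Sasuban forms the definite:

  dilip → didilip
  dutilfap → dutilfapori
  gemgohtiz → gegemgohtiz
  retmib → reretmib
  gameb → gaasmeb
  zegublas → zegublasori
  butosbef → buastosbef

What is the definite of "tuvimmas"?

retmib and gameb both end in -b yet inflect differently (reretmib, gaasmeb), so the final letter is not what conditions the rule; the last vowel is.
"tuvimmas" has last vowel 'a'. The stems whose last vowel is 'a' (zegublas → zegublasori, dutilfap → dutilfapori) add -ori.
The other patterns: stems whose last vowel is 'i' repeat the first consonant+vowel as a prefix; stems whose last vowel is 'e' insert -as- after the first vowel.
So tuvimmas → tuvimmasori.

tuvimmasori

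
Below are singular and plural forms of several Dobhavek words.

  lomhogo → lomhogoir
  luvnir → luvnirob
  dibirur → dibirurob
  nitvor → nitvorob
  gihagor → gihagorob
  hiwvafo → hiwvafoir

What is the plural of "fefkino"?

fefkinoir

"fefkino" ends in -o. The stems ending in -o (hiwvafo → hiwvafoir, lomhogo → lomhogoir) add -ir.
The other pattern: stems ending in -r add -ob.
So fefkino → fefkinoir.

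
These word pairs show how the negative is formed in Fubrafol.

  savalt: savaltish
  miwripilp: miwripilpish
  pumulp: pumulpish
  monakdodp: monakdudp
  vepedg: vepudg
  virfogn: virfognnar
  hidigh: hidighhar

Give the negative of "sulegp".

"sulegp" has second-to-last letter 'g'. The stems whose second-to-last letter is 'g' (virfogn → virfognnar, hidigh → hidighhar) double the final consonant and add -ar.
The other patterns: stems whose second-to-last letter is 'l' add -ish; stems whose second-to-last letter is 'd' change the last vowel to 'u'.
So sulegp → sulegppar.

sulegppar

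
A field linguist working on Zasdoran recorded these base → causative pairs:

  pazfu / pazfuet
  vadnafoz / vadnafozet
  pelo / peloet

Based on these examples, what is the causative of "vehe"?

Every pair shown (pazfu → pazfuet, vadnafoz → vadnafozet, pelo → peloet) follows the same rule: add -et.
So vehe → veheet.

veheet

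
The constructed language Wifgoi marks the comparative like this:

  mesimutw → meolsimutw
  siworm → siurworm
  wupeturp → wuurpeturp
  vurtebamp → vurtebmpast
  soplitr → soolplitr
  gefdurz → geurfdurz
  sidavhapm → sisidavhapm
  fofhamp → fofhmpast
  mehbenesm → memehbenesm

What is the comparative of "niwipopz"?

wupeturp and fofhamp both end in -p yet inflect differently (wuurpeturp, fofhmpast), so the final letter is not what conditions the rule; the second-to-last letter is.
"niwipopz" has second-to-last letter 'p'. The one such stem in the data (sidavhapm → sisidavhapm) repeats the first consonant+vowel as a prefix (as does mehbenesm), so the same rule applies.
So niwipopz → niniwipopz.

niniwipopz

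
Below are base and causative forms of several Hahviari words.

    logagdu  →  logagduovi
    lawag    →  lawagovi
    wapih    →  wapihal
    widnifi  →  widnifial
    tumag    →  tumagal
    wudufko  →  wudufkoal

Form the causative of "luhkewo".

luhkewoovi

lawag and tumag both end in -g yet inflect differently (lawagovi, tumagal), so the final letter is not what conditions the rule; the first letter is.
"luhkewo" begins with l-. The stems beginning with l- (logagdu → logagduovi, lawag → lawagovi) add -ovi.
So luhkewo → luhkewoovi.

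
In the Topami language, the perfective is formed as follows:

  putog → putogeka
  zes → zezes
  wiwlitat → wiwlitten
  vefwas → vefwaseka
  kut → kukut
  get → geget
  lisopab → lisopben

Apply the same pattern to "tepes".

zes and vefwas both end in -s yet inflect differently (zezes, vefwaseka), so the final letter is not what conditions the rule; the number of vowels is.
"tepes" has 2 vowels. The stems with 2 vowels (vefwas → vefwaseka, putog → putogeka) add -eka.
The other patterns: stems with 1 vowel repeat the first consonant+vowel as a prefix; stems with 3 vowels delete the last vowel and add -en.
So tepes → tepeseka.

tepeseka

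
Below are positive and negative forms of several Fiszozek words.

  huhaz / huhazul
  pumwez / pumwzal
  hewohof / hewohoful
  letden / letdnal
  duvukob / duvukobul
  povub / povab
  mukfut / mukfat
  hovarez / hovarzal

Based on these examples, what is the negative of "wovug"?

wovag

pumwez and huhaz both end in -z yet inflect differently (pumwzal, huhazul), so the final letter is not what conditions the rule; the last vowel is.
"wovug" has last vowel 'u'. The stems whose last vowel is 'u' (mukfut → mukfat, povub → povab) change the last vowel to 'a'.
The other patterns: stems whose last vowel is 'e' delete the last vowel and add -al; stems whose last vowel is 'a' or 'o' add -ul.
So wovug → wovag.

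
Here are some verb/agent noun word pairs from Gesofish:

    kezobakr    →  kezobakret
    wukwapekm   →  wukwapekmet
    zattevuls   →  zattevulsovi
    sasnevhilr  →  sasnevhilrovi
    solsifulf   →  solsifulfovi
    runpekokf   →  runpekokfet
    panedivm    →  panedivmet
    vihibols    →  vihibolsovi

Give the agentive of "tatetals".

tatetalsovi

sasnevhilr and kezobakr both end in -r yet inflect differently (sasnevhilrovi, kezobakret), so the final letter is not what conditions the rule; the second-to-last letter is.
"tatetals" has second-to-last letter 'l'. The stems whose second-to-last letter is 'l' (sasnevhilr → sasnevhilrovi, zattevuls → zattevulsovi, solsifulf → solsifulfovi) add -ovi.
The other pattern: stems whose second-to-last letter is 'k' or 'v' add -et.
So tatetals → tatetalsovi.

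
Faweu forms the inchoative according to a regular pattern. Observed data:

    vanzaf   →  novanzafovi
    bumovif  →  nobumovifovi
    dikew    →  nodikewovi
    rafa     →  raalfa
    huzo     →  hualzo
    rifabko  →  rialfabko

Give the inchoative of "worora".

vanzaf and rafa both have last vowel 'a' yet inflect differently (novanzafovi, raalfa), so the last vowel is not what conditions the rule; whether the stem ends in a vowel or a consonant is.
"worora" ends in a vowel. The stems ending in a vowel (rafa → raalfa, huzo → hualzo, rifabko → rialfabko) insert -al- after the first vowel.
The other pattern: stems ending in a consonant add no- … -ovi around the stem.
So worora → woalrora.

woalrora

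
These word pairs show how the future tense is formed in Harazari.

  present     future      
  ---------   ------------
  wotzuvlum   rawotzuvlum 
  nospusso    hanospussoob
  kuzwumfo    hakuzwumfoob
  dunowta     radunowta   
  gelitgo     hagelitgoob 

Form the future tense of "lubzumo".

gelitgo and dunowta both have 3 vowels yet inflect differently (hagelitgoob, radunowta), so the number of vowels is not what conditions the rule; the final letter is.
"lubzumo" ends in -o. The stems ending in -o (gelitgo → hagelitgoob, nospusso → hanospussoob, kuzwumfo → hakuzwumfoob) add ha- … -ob around the stem.
The other pattern: stems ending in -a or -m add the prefix ra-.
So lubzumo → halubzumoob.

halubzumoob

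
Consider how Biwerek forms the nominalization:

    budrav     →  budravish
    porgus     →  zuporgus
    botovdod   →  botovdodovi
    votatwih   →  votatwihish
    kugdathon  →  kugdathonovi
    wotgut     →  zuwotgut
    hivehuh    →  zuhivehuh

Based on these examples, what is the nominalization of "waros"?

hivehuh and votatwih both end in -h yet inflect differently (zuhivehuh, votatwihish), so the final letter is not what conditions the rule; the last vowel is.
"waros" has last vowel 'o'. The stems whose last vowel is 'o' (botovdod → botovdodovi, kugdathon → kugdathonovi) add -ovi.
The other patterns: stems whose last vowel is 'u' add the prefix zu-; stems whose last vowel is 'a' or 'i' add -ish.
So waros → warosovi.

warosovi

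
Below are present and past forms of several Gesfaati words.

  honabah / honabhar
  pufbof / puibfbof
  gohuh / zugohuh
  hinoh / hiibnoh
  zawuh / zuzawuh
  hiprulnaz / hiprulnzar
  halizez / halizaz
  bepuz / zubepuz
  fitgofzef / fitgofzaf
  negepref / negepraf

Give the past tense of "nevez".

"nevez" has last vowel 'e'. The stems whose last vowel is 'e' (fitgofzef → fitgofzaf, negepref → negepraf, halizez → halizaz) change the last vowel to 'a'.
The other patterns: stems whose last vowel is 'a' delete the last vowel and add -ar; stems whose last vowel is 'u' add the prefix zu-; stems whose last vowel is 'o' insert -ib- after the first vowel.
So nevez → nevaz.

nevaz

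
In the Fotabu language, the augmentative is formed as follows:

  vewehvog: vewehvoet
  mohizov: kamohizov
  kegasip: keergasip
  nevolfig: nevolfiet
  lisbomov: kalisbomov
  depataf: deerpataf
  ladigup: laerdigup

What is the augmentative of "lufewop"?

"lufewop" ends in -p. The stems ending in -p (kegasip → keergasip, ladigup → laerdigup) insert -er- after the first vowel.
So lufewop → luerfewop.

luerfewop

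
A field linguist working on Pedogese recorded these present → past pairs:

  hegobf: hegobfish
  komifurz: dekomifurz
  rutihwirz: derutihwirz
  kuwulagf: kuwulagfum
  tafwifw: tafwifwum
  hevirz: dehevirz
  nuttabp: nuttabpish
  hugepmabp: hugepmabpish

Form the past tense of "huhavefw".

hegobf and kuwulagf both end in -f yet inflect differently (hegobfish, kuwulagfum), so the final letter is not what conditions the rule; the second-to-last letter is.
"huhavefw" has second-to-last letter 'f'. The one such stem in the data (tafwifw → tafwifwum) adds -um, so the same rule applies.
The other patterns: stems whose second-to-last letter is 'r' add the prefix de-; stems whose second-to-last letter is 'b' add -ish.
So huhavefw → huhavefwum.

huhavefwum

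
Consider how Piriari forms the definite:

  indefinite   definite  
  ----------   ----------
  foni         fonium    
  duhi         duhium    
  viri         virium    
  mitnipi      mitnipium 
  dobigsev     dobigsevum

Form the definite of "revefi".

Every pair shown (foni → fonium, duhi → duhium, viri → virium, …) follows the same rule: add -um.
So revefi → revefium.

revefium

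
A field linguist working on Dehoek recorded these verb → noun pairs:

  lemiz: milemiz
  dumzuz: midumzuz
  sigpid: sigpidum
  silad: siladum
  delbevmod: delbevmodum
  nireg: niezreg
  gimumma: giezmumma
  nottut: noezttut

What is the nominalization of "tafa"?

lemiz and sigpid both have last vowel 'i' yet inflect differently (milemiz, sigpidum), so the last vowel is not what conditions the rule; the final letter is.
"tafa" ends in -a. The one such stem in the data (gimumma → giezmumma) inserts -ez- after the first vowel (as do nireg, nottut), so the same rule applies.
The other patterns: stems ending in -z add the prefix mi-; stems ending in -d add -um.
So tafa → taezfa.

taezfa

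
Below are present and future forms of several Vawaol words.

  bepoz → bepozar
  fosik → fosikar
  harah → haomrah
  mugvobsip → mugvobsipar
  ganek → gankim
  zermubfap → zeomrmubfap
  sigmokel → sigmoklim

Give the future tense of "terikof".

"terikof" has last vowel 'o'. The one such stem in the data (bepoz → bepozar) adds -ar, so the same rule applies.
The other patterns: stems whose last vowel is 'a' insert -om- after the first vowel; stems whose last vowel is 'e' delete the last vowel and add -im.
So terikof → terikofar.

terikofar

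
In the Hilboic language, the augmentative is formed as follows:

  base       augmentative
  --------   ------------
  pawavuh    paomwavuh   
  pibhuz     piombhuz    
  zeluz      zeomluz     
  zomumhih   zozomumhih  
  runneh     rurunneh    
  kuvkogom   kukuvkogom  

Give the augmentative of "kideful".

"kideful" has last vowel 'u'. The stems whose last vowel is 'u' (pawavuh → paomwavuh, pibhuz → piombhuz, zeluz → zeomluz) insert -om- after the first vowel.
The other pattern: stems whose last vowel is 'e', 'i' or 'o' repeat the first consonant+vowel as a prefix.
So kideful → kiomdeful.

kiomdeful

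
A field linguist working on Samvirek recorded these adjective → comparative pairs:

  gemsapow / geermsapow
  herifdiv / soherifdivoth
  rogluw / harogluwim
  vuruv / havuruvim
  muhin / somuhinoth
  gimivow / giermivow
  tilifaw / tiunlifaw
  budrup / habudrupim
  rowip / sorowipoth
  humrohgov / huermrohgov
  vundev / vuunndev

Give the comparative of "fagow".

"fagow" has last vowel 'o'. The stems whose last vowel is 'o' (humrohgov → huermrohgov, gemsapow → geermsapow, gimivow → giermivow) insert -er- after the first vowel.
So fagow → faergow.

faergow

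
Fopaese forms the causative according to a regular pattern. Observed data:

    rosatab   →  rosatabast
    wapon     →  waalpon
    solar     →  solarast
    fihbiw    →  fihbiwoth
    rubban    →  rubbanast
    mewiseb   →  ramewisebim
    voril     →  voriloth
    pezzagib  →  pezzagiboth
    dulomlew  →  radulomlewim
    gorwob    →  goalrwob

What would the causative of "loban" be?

lobanast

gorwob and pezzagib both end in -b yet inflect differently (goalrwob, pezzagiboth), so the final letter is not what conditions the rule; the last vowel is.
"loban" has last vowel 'a'. The stems whose last vowel is 'a' (rubban → rubbanast, solar → solarast, rosatab → rosatabast) add -ast.
The other patterns: stems whose last vowel is 'o' insert -al- after the first vowel; stems whose last vowel is 'i' add -oth; stems whose last vowel is 'e' add ra- … -im around the stem.
So loban → lobanast.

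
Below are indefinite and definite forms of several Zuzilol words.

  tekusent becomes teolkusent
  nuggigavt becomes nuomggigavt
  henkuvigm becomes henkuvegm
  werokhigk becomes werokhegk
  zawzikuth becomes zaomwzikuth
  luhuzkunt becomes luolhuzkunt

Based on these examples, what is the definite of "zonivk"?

zoomnivk

tekusent and nuggigavt both end in -t yet inflect differently (teolkusent, nuomggigavt), so the final letter is not what conditions the rule; the second-to-last letter is.
"zonivk" has second-to-last letter 'v'. The one such stem in the data (nuggigavt → nuomggigavt) inserts -om- after the first vowel (as does zawzikuth), so the same rule applies.
So zonivk → zoomnivk.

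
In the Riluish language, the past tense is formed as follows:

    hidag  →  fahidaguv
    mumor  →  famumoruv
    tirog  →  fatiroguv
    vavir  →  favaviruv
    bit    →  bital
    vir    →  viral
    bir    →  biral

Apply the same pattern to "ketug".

faketuguv

mumor and vir both end in -r yet inflect differently (famumoruv, viral), so the final letter is not what conditions the rule; the number of vowels is.
"ketug" has 2 vowels. The stems with 2 vowels (hidag → fahidaguv, mumor → famumoruv, tirog → fatiroguv) add fa- … -uv around the stem.
So ketug → faketuguv.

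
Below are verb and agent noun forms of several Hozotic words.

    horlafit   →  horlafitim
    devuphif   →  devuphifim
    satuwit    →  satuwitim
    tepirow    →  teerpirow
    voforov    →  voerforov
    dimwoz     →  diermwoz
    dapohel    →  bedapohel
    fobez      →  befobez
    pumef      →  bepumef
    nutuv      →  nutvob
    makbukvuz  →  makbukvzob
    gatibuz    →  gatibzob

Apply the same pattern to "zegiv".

zegivim

"zegiv" has last vowel 'i'. The stems whose last vowel is 'i' (horlafit → horlafitim, devuphif → devuphifim, satuwit → satuwitim) add -im.
So zegiv → zegivim.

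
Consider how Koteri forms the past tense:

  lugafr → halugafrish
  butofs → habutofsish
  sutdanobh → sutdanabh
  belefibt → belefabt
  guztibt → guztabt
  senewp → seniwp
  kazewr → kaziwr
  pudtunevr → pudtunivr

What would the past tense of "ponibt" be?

ponabt

lugafr and kazewr both end in -r yet inflect differently (halugafrish, kaziwr), so the final letter is not what conditions the rule; the second-to-last letter is.
"ponibt" has second-to-last letter 'b'. The stems whose second-to-last letter is 'b' (sutdanobh → sutdanabh, belefibt → belefabt, guztibt → guztabt) change the last vowel to 'a'.
The other patterns: stems whose second-to-last letter is 'f' add ha- … -ish around the stem; stems whose second-to-last letter is 'v' or 'w' change the last vowel to 'i'.
So ponibt → ponabt.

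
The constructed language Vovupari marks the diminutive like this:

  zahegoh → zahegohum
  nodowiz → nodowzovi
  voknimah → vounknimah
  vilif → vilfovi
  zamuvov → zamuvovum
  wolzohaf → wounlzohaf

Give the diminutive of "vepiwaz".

"vepiwaz" has last vowel 'a'. The stems whose last vowel is 'a' (wolzohaf → wounlzohaf, voknimah → vounknimah) insert -un- after the first vowel.
So vepiwaz → veunpiwaz.

veunpiwaz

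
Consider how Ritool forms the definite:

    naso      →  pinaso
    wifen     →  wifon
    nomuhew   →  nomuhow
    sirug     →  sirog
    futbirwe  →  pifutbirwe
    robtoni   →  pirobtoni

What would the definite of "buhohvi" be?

pibuhohvi

wifen and futbirwe both have last vowel 'e' yet inflect differently (wifon, pifutbirwe), so the last vowel is not what conditions the rule; whether the stem ends in a vowel or a consonant is.
"buhohvi" ends in a vowel. The stems ending in a vowel (naso → pinaso, futbirwe → pifutbirwe, robtoni → pirobtoni) add the prefix pi-.
The other pattern: stems ending in a consonant change the last vowel to 'o'.
So buhohvi → pibuhohvi.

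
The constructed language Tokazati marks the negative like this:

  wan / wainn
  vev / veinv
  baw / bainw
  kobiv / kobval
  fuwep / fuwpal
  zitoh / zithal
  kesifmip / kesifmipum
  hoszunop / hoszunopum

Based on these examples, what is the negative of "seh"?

seinh

vev and kobiv both end in -v yet inflect differently (veinv, kobval), so the final letter is not what conditions the rule; the number of vowels is.
"seh" has 1 vowel. The stems with 1 vowel (wan → wainn, vev → veinv, baw → bainw) insert -in- after the first vowel.
So seh → seinh.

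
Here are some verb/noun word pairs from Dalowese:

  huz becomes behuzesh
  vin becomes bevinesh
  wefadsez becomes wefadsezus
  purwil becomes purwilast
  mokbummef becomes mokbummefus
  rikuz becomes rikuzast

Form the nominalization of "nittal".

nittalast

huz and rikuz both end in -z yet inflect differently (behuzesh, rikuzast), so the final letter is not what conditions the rule; the number of vowels is.
"nittal" has 2 vowels. The stems with 2 vowels (rikuz → rikuzast, purwil → purwilast) add -ast.
The other patterns: stems with 1 vowel add be- … -esh around the stem; stems with 3 vowels add -us.
So nittal → nittalast.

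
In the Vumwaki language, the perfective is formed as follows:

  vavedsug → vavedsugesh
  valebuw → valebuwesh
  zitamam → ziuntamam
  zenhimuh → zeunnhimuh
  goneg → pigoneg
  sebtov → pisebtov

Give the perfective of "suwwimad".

pisuwwimad

vavedsug and goneg both end in -g yet inflect differently (vavedsugesh, pigoneg), so the final letter is not what conditions the rule; the first letter is.
"suwwimad" begins with s-. The one such stem in the data (sebtov → pisebtov) adds the prefix pi-, so the same rule applies.
The other patterns: stems beginning with v- add -esh; stems beginning with z- insert -un- after the first vowel.
So suwwimad → pisuwwimad.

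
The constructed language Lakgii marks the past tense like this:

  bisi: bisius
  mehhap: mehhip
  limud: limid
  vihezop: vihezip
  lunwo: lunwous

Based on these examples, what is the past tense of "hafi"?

lunwo and vihezop both have last vowel 'o' yet inflect differently (lunwous, vihezip), so the last vowel is not what conditions the rule; whether the stem ends in a vowel or a consonant is.
"hafi" ends in a vowel. The stems ending in a vowel (lunwo → lunwous, bisi → bisius) add -us.
The other pattern: stems ending in a consonant change the last vowel to 'i'.
So hafi → hafius.

hafius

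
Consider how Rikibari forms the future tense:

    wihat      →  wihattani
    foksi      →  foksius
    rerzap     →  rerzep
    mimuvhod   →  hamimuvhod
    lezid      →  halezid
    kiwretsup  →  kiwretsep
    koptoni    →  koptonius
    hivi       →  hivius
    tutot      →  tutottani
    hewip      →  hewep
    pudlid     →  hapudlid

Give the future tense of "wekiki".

"wekiki" ends in -i. The stems ending in -i (hivi → hivius, foksi → foksius, koptoni → koptonius) add -us.
So wekiki → wekikius.

wekikius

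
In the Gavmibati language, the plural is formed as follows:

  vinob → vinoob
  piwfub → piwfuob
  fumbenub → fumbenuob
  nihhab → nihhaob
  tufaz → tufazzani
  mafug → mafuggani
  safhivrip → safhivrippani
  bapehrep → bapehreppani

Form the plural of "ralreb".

nihhab and tufaz both have last vowel 'a' yet inflect differently (nihhaob, tufazzani), so the last vowel is not what conditions the rule; the final letter is.
"ralreb" ends in -b. The stems ending in -b (vinob → vinoob, piwfub → piwfuob, fumbenub → fumbenuob) drop the final letter and add -ob.
So ralreb → ralreob.

ralreob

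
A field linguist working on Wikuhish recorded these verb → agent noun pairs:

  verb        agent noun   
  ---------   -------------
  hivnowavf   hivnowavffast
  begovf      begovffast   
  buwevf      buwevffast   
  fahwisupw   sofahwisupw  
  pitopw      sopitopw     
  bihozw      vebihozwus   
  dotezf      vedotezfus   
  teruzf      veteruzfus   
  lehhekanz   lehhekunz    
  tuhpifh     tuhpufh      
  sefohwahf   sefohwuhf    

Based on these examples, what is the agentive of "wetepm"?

sowetepm

fahwisupw and bihozw both end in -w yet inflect differently (sofahwisupw, vebihozwus), so the final letter is not what conditions the rule; the second-to-last letter is.
"wetepm" has second-to-last letter 'p'. The stems whose second-to-last letter is 'p' (fahwisupw → sofahwisupw, pitopw → sopitopw) add the prefix so-.
The other patterns: stems whose second-to-last letter is 'v' double the final consonant and add -ast; stems whose second-to-last letter is 'z' add ve- … -us around the stem; stems whose second-to-last letter is 'f', 'h' or 'n' change the last vowel to 'u'.
So wetepm → sowetepm.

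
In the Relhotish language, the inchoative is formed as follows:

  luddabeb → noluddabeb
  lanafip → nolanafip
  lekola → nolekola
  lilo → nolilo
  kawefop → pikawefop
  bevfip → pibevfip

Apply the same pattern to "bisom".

pibisom

"bisom" begins with b-. The one such stem in the data (bevfip → pibevfip) adds the prefix pi-, so the same rule applies.
The other pattern: stems beginning with l- add the prefix no-.
So bisom → pibisom.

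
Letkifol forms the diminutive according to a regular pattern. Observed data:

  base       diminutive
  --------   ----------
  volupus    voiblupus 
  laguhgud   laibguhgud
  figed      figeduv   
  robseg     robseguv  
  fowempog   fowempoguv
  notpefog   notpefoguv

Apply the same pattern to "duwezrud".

laguhgud and figed both end in -d yet inflect differently (laibguhgud, figeduv), so the final letter is not what conditions the rule; the last vowel is.
"duwezrud" has last vowel 'u'. The stems whose last vowel is 'u' (volupus → voiblupus, laguhgud → laibguhgud) insert -ib- after the first vowel.
So duwezrud → duibwezrud.

duibwezrud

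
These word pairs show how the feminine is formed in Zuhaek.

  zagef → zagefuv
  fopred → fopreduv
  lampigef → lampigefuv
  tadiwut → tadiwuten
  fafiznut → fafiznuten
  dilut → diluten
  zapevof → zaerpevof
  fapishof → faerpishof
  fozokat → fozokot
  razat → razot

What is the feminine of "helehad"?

helehod

zagef and zapevof both end in -f yet inflect differently (zagefuv, zaerpevof), so the final letter is not what conditions the rule; the last vowel is.
"helehad" has last vowel 'a'. The stems whose last vowel is 'a' (fozokat → fozokot, razat → razot) change the last vowel to 'o'.
The other patterns: stems whose last vowel is 'e' add -uv; stems whose last vowel is 'u' add -en; stems whose last vowel is 'o' insert -er- after the first vowel.
So helehad → helehod.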